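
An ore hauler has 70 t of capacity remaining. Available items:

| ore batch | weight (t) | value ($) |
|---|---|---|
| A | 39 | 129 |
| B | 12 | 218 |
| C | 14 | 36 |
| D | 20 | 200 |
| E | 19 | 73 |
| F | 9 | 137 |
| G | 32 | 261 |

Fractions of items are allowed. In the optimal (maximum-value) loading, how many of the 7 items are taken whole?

3

Greedy by value/weight ratio, highest first.
Order: B (218/12=18.17) > F (137/9=15.22) > D (200/20=10.00) > G (261/32=8.16) > E (73/19=3.84) > A (129/39=3.31) > C (36/14=2.57)
Fill: take B (12 @ 218) → take F (9 @ 137) → take D (20 @ 200) → take 29/32 of G → 236.53; 70/70 used.
3 item(s) taken whole; one partial (take 29/32 of G).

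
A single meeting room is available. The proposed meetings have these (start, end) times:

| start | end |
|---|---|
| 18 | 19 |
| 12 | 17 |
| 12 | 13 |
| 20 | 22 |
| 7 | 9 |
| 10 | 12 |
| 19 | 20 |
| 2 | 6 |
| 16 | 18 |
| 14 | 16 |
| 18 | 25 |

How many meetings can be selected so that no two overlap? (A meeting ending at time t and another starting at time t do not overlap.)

Greedy by earliest finish: after sorting by end time, pick each interval compatible with the last pick.
Sorted by end: (2,6)  (7,9)  (10,12)  (12,13)  (14,16)  (12,17)  (16,18)  (18,19)  (19,20)  (20,22)  (18,25)
take (2,6); take (7,9); take (10,12); take (12,13); take (14,16); skip (12,17); take (16,18); take (18,19); take (19,20); take (20,22).
Selected 9 meetings.

9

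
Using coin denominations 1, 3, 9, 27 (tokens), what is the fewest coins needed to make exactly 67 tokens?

67 − 2×27→13 − 1×9→4 − 1×3→1 − 1×1→0
Total coins = 2 + 1 + 1 + 1 = 5

5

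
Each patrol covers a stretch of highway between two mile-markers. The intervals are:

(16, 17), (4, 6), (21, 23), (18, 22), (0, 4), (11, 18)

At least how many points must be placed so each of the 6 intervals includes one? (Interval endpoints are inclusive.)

3

Process intervals by earliest right end; each time one isn't hit yet, stab at its right endpoint.
Sorted: [0,4] [4,6] [16,17] [11,18] [18,22] [21,23]
{[0,4],[4,6]} hit by 4; {[16,17],[11,18]} hit by 17; {[18,22],[21,23]} hit by 22.
Points: 4, 17, 22 (3 total).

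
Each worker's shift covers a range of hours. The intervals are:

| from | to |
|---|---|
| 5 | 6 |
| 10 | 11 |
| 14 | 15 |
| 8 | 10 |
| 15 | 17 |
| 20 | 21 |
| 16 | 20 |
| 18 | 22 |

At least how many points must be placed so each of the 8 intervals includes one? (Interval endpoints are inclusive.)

4

By right end: [5,6]  [8,10]  [10,11]  [14,15]  [15,17]  [16,20]  [20,21]  [18,22]
[5,6] uncovered → point at 6; [8,10] uncovered → point at 10; [14,15] uncovered → point at 15; [16,20] uncovered → point at 20.
Points: 6, 10, 15, 20 (4 total).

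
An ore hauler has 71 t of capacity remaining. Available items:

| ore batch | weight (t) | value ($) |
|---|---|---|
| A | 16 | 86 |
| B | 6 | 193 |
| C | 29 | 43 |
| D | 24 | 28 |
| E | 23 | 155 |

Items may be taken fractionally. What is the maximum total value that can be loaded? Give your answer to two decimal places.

Order: B (193/6=32.17) > E (155/23=6.74) > A (86/16=5.38) > C (43/29=1.48) > D (28/24=1.17)
Fill: take B (6 @ 193) → take E (23 @ 155) → take A (16 @ 86) → take 26/29 of C → 38.55; 71/71 used.
Total value = 472.55

472.55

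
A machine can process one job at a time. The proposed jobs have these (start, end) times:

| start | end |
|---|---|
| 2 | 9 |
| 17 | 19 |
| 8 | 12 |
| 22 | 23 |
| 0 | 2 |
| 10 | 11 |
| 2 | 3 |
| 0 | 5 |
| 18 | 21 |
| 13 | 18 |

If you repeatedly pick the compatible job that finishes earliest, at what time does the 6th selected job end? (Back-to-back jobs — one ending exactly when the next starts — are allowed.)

Sorted by end: (0,2)  (2,3)  (0,5)  (2,9)  (10,11)  (8,12)  (13,18)  (17,19)  (18,21)  (22,23)
take (0,2); take (2,3); skip (0,5); skip (2,9); take (10,11); take (13,18); take (18,21); take (22,23).
Selected: (0,2) (2,3) (10,11) (13,18) (18,21) (22,23)

23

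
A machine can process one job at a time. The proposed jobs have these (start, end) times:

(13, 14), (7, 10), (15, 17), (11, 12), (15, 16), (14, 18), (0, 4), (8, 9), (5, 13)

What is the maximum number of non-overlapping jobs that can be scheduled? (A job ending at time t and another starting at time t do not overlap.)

Sorted by end: (0,4)  (8,9)  (7,10)  (11,12)  (5,13)  (13,14)  (15,16)  (15,17)  (14,18)
take (0,4); take (8,9); take (11,12); skip (5,13); take (13,14); take (15,16); skip (14,18).
Selected 5 jobs.

5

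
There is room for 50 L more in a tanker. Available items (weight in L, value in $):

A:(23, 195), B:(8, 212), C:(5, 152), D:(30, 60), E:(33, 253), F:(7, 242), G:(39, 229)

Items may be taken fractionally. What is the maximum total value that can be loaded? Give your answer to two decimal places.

854.67

Sort by value per unit weight and fill in that order.
Ratios (sorted): F 34.57, C 30.40, B 26.50, A 8.48, E 7.67, G 5.87, D 2.00
take F (7 @ 242); take C (5 @ 152); take B (8 @ 212); take A (23 @ 195); take 7/33 of E → 53.67. Capacity used 50/50.
Total value = 854.67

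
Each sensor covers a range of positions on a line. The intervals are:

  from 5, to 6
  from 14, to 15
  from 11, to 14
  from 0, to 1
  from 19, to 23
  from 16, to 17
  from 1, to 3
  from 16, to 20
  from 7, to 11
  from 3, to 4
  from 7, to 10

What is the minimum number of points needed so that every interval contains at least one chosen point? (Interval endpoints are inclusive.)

Process intervals by earliest right end; each time one isn't hit yet, stab at its right endpoint.
By right end: [0,1]  [1,3]  [3,4]  [5,6]  [7,10]  [7,11]  [11,14]  [14,15]  [16,17]  [16,20]  [19,23]
[0,1] uncovered → point at 1; [3,4] uncovered → point at 4; [5,6] uncovered → point at 6; [7,10] uncovered → point at 10; [11,14] uncovered → point at 14; [16,17] uncovered → point at 17; [19,23] uncovered → point at 23.
Points: 1, 4, 6, 10, 14, 17, 23 (7 total).

7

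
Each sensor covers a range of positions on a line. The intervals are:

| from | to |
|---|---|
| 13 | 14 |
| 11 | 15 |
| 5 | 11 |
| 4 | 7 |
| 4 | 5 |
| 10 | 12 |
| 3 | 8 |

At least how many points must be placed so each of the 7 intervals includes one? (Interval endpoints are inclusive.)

Sorted: [4,5] [4,7] [3,8] [5,11] [10,12] [13,14] [11,15]
{[4,5],[4,7],[3,8],[5,11]} hit by 5; {[10,12]} hit by 12; {[13,14],[11,15]} hit by 14.
Points: 5, 12, 14 (3 total).

3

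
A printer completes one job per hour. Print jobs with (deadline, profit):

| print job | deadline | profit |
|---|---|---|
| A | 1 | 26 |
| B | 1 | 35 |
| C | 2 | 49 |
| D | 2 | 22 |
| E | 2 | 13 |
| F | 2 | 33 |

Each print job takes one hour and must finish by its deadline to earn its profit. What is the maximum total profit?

Profit order: C=49 B=35 F=33 A=26 D=22 E=13
Assign: C→slot 2, B→slot 1, F skipped, A skipped, D skipped, E skipped.
Slots: [1:B] [2:C]
Profit = 35 + 49 = 84

84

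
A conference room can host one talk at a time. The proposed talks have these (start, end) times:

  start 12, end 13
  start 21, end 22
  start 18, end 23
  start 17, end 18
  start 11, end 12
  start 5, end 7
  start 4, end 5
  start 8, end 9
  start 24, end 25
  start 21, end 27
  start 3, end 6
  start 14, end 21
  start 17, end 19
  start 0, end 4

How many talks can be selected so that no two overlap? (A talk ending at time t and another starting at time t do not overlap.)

9

Greedy by earliest finish: after sorting by end time, pick each interval compatible with the last pick.
By end time: (0,4), (4,5), (3,6), (5,7), (8,9), (11,12), (12,13), (17,18), (17,19), (14,21), (21,22), (18,23), (24,25), (21,27).
Pick (0,4); next start ≥ 4 → (4,5); next start ≥ 5 → (5,7); next start ≥ 7 → (8,9); next start ≥ 9 → (11,12); next start ≥ 12 → (12,13); next start ≥ 13 → (17,18); next start ≥ 18 → (21,22); next start ≥ 22 → (24,25).
Selected 9 talks.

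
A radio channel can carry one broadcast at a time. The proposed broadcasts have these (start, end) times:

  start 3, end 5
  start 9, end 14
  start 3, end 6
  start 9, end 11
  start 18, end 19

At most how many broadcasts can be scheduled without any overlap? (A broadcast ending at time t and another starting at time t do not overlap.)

3

By end time: (3,5), (3,6), (9,11), (9,14), (18,19).
Pick (3,5); next start ≥ 5 → (9,11); next start ≥ 11 → (18,19).
Selected 3 broadcasts.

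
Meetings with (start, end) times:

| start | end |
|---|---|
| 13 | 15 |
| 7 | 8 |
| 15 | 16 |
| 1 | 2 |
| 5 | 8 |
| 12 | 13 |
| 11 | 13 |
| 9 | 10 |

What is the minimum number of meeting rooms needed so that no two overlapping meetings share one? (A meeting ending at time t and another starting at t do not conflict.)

The answer is the maximum number of intervals overlapping at any instant.
starts: [1, 5, 7, 9, 11, 12, 13, 15]
ends:   [2, 8, 8, 10, 13, 13, 15, 16]
s1→1 e2→0 s5→1 s7→2  — peak 2.

2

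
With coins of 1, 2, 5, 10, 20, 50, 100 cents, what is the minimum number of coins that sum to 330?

5

Greedy: take as many of the largest coin as possible, then repeat with the remainder.
330 − 3×100→30 − 1×20→10 − 1×10→0
Total coins = 3 + 1 + 1 = 5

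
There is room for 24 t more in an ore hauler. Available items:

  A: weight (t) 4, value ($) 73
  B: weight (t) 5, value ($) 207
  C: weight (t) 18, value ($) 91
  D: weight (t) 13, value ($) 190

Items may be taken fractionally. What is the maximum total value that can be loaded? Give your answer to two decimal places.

Sort by value per unit weight and fill in that order.
Order: B (207/5=41.40) > A (73/4=18.25) > D (190/13=14.62) > C (91/18=5.06)
Fill: take B (5 @ 207) → take A (4 @ 73) → take D (13 @ 190) → take 2/18 of C → 10.11; 24/24 used.
Total value = 480.11

480.11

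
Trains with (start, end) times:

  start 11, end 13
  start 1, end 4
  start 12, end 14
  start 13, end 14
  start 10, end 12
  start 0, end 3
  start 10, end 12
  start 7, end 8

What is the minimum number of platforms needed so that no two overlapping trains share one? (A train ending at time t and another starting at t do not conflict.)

3

starts: [0, 1, 7, 10, 10, 11, 12, 13]
ends:   [3, 4, 8, 12, 12, 13, 14, 14]
s0→1 s1→2 e3→1 e4→0 s7→1 e8→0 s10→1 s10→2 s11→3  — peak 3.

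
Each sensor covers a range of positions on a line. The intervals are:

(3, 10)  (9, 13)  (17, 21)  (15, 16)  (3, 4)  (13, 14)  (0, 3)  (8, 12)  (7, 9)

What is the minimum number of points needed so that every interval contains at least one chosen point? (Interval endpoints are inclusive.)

Sort by right endpoint; whenever an interval is uncovered, place a point at its right end.
Sorted: [0,3] [3,4] [7,9] [3,10] [8,12] [9,13] [13,14] [15,16] [17,21]
{[0,3],[3,4]} hit by 3; {[7,9],[3,10],[8,12],[9,13]} hit by 9; {[13,14]} hit by 14; {[15,16]} hit by 16; {[17,21]} hit by 21.
Points: 3, 9, 14, 16, 21 (5 total).

5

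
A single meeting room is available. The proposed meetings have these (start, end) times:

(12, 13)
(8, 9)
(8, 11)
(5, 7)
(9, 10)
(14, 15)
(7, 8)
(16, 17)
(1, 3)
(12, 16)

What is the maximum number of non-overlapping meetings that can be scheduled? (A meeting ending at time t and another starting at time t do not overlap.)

8

Sort by end time and greedily take each interval whose start is ≥ the last chosen end.
Sorted by end: (1,3)  (5,7)  (7,8)  (8,9)  (9,10)  (8,11)  (12,13)  (14,15)  (12,16)  (16,17)
take (1,3); take (5,7); take (7,8); take (8,9); take (9,10); take (12,13); take (14,15); take (16,17).
Selected 8 meetings.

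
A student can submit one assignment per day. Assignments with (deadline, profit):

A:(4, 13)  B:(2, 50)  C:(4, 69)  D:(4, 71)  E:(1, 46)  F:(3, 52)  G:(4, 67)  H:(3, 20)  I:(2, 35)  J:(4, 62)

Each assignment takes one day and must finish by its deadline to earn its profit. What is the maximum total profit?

269

Take jobs in profit order; each goes to the latest open slot no later than its deadline.
By profit: D(d4,71), C(d4,69), G(d4,67), J(d4,62), F(d3,52), B(d2,50), E(d1,46), I(d2,35), H(d3,20), A(d4,13)
D→slot 4; C→slot 3; G→slot 2; J→slot 1; F skipped; B skipped; E skipped; I skipped; H skipped; A skipped.
Profit = 62 + 67 + 69 + 71 = 269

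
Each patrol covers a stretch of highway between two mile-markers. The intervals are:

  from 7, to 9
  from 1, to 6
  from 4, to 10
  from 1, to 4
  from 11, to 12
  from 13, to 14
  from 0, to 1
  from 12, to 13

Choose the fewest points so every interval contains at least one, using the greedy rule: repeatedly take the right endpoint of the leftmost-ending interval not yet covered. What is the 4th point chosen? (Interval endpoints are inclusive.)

By right end: [0,1]  [1,4]  [1,6]  [7,9]  [4,10]  [11,12]  [12,13]  [13,14]
[0,1] uncovered → point at 1; [7,9] uncovered → point at 9; [11,12] uncovered → point at 12; [13,14] uncovered → point at 14.
Points: 1, 9, 12, 14 (4 total).

14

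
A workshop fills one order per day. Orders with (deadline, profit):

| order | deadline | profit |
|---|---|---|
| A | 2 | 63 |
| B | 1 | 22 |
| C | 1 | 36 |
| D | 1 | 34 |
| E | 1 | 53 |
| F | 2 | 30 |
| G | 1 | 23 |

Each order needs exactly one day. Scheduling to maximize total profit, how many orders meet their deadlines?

2

Take jobs in profit order; each goes to the latest open slot no later than its deadline.
Profit order: A=63 E=53 C=36 D=34 F=30 G=23 B=22
Assign: A→slot 2, E→slot 1, C skipped, D skipped, F skipped, G skipped, B skipped.
Slots: [1:E] [2:A]
2 of 7 scheduled.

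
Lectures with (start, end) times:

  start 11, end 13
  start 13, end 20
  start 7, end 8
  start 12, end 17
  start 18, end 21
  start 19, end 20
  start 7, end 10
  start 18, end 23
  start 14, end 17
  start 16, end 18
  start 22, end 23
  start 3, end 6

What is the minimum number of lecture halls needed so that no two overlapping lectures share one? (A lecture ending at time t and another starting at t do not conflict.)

4

starts: [3, 7, 7, 11, 12, 13, 14, 16, 18, 18, 19, 22]
ends:   [6, 8, 10, 13, 17, 17, 18, 20, 20, 21, 23, 23]
s3→1 e6→0 s7→1 s7→2 e8→1 e10→0 s11→1 s12→2 e13→1 s13→2 s14→3 s16→4  — peak 4.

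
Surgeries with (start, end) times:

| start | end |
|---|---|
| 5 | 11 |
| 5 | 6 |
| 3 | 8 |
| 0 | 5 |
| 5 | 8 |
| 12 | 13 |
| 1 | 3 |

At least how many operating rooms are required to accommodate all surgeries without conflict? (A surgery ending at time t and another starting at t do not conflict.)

4

The answer is the maximum number of intervals overlapping at any instant.
starts: [0, 1, 3, 5, 5, 5, 12]
ends:   [3, 5, 6, 8, 8, 11, 13]
s0→1 s1→2 e3→1 s3→2 e5→1 s5→2 s5→3 s5→4  — peak 4.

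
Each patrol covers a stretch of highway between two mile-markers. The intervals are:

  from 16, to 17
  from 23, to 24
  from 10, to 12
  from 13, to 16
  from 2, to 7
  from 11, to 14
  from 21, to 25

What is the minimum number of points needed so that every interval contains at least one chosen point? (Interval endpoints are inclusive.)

4

Process intervals by earliest right end; each time one isn't hit yet, stab at its right endpoint.
By right end: [2,7]  [10,12]  [11,14]  [13,16]  [16,17]  [23,24]  [21,25]
[2,7] uncovered → point at 7; [10,12] uncovered → point at 12; [13,16] uncovered → point at 16; [23,24] uncovered → point at 24.
Points: 7, 12, 16, 24 (4 total).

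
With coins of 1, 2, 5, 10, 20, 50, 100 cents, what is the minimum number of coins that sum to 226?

5

Use the largest denomination that fits, subtract, and repeat.
226 = 2×100 + 1×20 + 1×5 + 1×1
Total coins = 2 + 1 + 1 + 1 = 5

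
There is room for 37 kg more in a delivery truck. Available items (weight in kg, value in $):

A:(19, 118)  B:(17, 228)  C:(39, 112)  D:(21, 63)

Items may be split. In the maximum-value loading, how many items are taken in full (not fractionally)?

2

Order: B (228/17=13.41) > A (118/19=6.21) > D (63/21=3.00) > C (112/39=2.87)
Fill: take B (17 @ 228) → take A (19 @ 118) → take 1/21 of D → 3.00; 37/37 used.
2 item(s) taken whole; one partial (take 1/21 of D).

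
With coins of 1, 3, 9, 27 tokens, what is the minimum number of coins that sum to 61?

5

61 = 2×27 + 2×3 + 1×1
Total coins = 2 + 2 + 1 = 5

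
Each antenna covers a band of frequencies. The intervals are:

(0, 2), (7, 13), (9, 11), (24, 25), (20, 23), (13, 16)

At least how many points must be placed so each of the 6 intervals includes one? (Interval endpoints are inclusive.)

Sort by right endpoint; whenever an interval is uncovered, place a point at its right end.
By right end: [0,2]  [9,11]  [7,13]  [13,16]  [20,23]  [24,25]
[0,2] uncovered → point at 2; [9,11] uncovered → point at 11; [13,16] uncovered → point at 16; [20,23] uncovered → point at 23; [24,25] uncovered → point at 25.
Points: 2, 11, 16, 23, 25 (5 total).

5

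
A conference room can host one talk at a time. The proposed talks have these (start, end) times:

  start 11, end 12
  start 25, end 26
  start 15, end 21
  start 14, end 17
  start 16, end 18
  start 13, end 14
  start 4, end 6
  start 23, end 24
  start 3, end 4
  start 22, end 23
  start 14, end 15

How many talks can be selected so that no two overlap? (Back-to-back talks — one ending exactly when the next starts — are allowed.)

9

Order by finish time; keep every interval that doesn't clash with the previous kept one.
Sorted by end: (3,4)  (4,6)  (11,12)  (13,14)  (14,15)  (14,17)  (16,18)  (15,21)  (22,23)  (23,24)  (25,26)
take (3,4); take (4,6); take (11,12); take (13,14); take (14,15); take (16,18); skip (15,21); take (22,23); take (23,24); take (25,26).
Selected 9 talks.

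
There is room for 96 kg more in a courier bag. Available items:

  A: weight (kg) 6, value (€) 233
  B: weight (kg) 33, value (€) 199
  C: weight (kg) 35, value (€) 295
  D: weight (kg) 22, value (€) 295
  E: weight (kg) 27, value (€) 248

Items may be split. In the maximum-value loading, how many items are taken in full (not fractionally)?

4

Order: A (233/6=38.83) > D (295/22=13.41) > E (248/27=9.19) > C (295/35=8.43) > B (199/33=6.03)
Fill: take A (6 @ 233) → take D (22 @ 295) → take E (27 @ 248) → take C (35 @ 295) → take 6/33 of B → 36.18; 96/96 used.
4 item(s) taken whole; one partial (take 6/33 of B).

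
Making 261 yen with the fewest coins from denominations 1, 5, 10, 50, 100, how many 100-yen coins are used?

2

261 − 2×100→61 − 1×50→11 − 1×10→1 − 1×1→0
Count of 100: 2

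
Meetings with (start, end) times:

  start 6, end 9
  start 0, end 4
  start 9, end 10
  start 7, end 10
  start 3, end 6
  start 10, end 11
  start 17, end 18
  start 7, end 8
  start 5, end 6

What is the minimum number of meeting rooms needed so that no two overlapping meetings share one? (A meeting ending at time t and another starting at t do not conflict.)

Count concurrent intervals with a sweep; the peak is the room count.
starts: [0, 3, 5, 6, 7, 7, 9, 10, 17]
ends:   [4, 6, 6, 8, 9, 10, 10, 11, 18]
s0→1 s3→2 e4→1 s5→2 e6→1 e6→0 s6→1 s7→2 s7→3  — peak 3.

3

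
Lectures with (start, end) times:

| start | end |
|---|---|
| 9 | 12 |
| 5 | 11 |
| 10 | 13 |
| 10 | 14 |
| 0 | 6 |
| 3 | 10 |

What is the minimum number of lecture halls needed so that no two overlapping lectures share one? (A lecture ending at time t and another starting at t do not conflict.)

4

The answer is the maximum number of intervals overlapping at any instant.
starts: [0, 3, 5, 9, 10, 10]
ends:   [6, 10, 11, 12, 13, 14]
s0→1 s3→2 s5→3 e6→2 s9→3 e10→2 s10→3 s10→4  — peak 4.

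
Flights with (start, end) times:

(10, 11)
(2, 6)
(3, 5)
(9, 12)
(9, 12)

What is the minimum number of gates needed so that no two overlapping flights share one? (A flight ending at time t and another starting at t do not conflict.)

3

starts: [2, 3, 9, 9, 10]
ends:   [5, 6, 11, 12, 12]
s2→1 s3→2 e5→1 e6→0 s9→1 s9→2 s10→3  — peak 3.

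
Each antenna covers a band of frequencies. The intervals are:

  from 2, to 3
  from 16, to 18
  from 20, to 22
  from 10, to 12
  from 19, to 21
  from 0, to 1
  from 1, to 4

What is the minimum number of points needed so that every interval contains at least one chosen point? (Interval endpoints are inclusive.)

Sorted: [0,1] [2,3] [1,4] [10,12] [16,18] [19,21] [20,22]
{[0,1]} hit by 1; {[2,3],[1,4]} hit by 3; {[10,12]} hit by 12; {[16,18]} hit by 18; {[19,21],[20,22]} hit by 21.
Points: 1, 3, 12, 18, 21 (5 total).

5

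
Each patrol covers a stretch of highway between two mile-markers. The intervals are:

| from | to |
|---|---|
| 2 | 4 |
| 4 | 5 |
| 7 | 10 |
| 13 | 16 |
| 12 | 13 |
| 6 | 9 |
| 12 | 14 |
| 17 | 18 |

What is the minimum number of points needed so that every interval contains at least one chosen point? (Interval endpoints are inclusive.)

4

By right end: [2,4]  [4,5]  [6,9]  [7,10]  [12,13]  [12,14]  [13,16]  [17,18]
[2,4] uncovered → point at 4; [6,9] uncovered → point at 9; [12,13] uncovered → point at 13; [17,18] uncovered → point at 18.
Points: 4, 9, 13, 18 (4 total).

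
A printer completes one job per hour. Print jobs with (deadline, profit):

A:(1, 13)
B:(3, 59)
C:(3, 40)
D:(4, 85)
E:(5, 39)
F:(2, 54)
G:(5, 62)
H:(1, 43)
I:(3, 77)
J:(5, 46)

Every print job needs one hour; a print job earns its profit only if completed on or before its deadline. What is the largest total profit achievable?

337

Profit order: D=85 I=77 G=62 B=59 F=54 J=46 H=43 C=40 E=39 A=13
Assign: D→slot 4, I→slot 3, G→slot 5, B→slot 2, F→slot 1, J skipped, H skipped, C skipped, E skipped, A skipped.
Slots: [1:F] [2:B] [3:I] [4:D] [5:G]
Profit = 54 + 59 + 77 + 85 + 62 = 337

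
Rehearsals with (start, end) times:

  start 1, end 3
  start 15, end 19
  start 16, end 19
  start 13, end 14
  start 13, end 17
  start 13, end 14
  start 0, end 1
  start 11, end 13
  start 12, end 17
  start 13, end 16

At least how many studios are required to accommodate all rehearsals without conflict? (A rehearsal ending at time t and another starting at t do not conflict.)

starts: [0, 1, 11, 12, 13, 13, 13, 13, 15, 16]
ends:   [1, 3, 13, 14, 14, 16, 17, 17, 19, 19]
s0→1 e1→0 s1→1 e3→0 s11→1 s12→2 e13→1 s13→2 s13→3 s13→4 s13→5  — peak 5.

5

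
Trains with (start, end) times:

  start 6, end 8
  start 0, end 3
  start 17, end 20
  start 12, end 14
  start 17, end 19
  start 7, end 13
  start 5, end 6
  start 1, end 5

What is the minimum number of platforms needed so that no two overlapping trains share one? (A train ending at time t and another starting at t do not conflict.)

starts: [0, 1, 5, 6, 7, 12, 17, 17]
ends:   [3, 5, 6, 8, 13, 14, 19, 20]
s0→1 s1→2  — peak 2.

2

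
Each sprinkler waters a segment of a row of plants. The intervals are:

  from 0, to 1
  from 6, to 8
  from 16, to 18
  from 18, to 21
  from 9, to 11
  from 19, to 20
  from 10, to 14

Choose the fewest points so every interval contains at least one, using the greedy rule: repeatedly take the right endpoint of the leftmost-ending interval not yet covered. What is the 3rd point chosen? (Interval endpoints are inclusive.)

11

Process intervals by earliest right end; each time one isn't hit yet, stab at its right endpoint.
Sorted: [0,1] [6,8] [9,11] [10,14] [16,18] [19,20] [18,21]
{[0,1]} hit by 1; {[6,8]} hit by 8; {[9,11],[10,14]} hit by 11; {[16,18]} hit by 18; {[19,20],[18,21]} hit by 20.
Points: 1, 8, 11, 18, 20 (5 total).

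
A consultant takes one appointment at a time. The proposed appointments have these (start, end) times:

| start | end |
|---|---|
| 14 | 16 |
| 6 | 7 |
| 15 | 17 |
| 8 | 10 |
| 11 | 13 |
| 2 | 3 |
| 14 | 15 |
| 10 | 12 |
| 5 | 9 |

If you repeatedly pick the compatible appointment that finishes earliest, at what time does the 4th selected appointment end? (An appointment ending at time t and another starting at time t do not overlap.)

12

Order by finish time; keep every interval that doesn't clash with the previous kept one.
By end time: (2,3), (6,7), (5,9), (8,10), (10,12), (11,13), (14,15), (14,16), (15,17).
Pick (2,3); next start ≥ 3 → (6,7); next start ≥ 7 → (8,10); next start ≥ 10 → (10,12); next start ≥ 12 → (14,15); next start ≥ 15 → (15,17).
Selected: (2,3) (6,7) (8,10) (10,12) (14,15) (15,17)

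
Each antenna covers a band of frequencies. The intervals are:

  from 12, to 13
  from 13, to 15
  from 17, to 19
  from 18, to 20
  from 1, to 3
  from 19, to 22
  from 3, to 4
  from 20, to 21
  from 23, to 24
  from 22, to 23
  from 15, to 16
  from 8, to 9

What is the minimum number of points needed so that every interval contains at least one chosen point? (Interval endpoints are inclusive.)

7

Process intervals by earliest right end; each time one isn't hit yet, stab at its right endpoint.
Sorted: [1,3] [3,4] [8,9] [12,13] [13,15] [15,16] [17,19] [18,20] [20,21] [19,22] [22,23] [23,24]
{[1,3],[3,4]} hit by 3; {[8,9]} hit by 9; {[12,13],[13,15]} hit by 13; {[15,16]} hit by 16; {[17,19],[18,20]} hit by 19; {[20,21],[19,22]} hit by 21; {[22,23],[23,24]} hit by 23.
Points: 3, 9, 13, 16, 19, 21, 23 (7 total).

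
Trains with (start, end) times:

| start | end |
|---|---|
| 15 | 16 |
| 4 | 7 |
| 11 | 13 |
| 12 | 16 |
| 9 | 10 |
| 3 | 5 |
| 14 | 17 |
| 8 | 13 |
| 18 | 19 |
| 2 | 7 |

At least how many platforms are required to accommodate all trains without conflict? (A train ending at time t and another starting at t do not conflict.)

starts: [2, 3, 4, 8, 9, 11, 12, 14, 15, 18]
ends:   [5, 7, 7, 10, 13, 13, 16, 16, 17, 19]
s2→1 s3→2 s4→3  — peak 3.

3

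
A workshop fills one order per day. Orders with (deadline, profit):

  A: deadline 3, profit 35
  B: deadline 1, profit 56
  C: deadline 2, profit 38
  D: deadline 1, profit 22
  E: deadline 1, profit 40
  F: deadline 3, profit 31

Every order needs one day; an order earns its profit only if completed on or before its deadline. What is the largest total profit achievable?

129

Sort by profit descending; place each in the latest free slot ≤ its deadline.
By profit: B(d1,56), E(d1,40), C(d2,38), A(d3,35), F(d3,31), D(d1,22)
B→slot 1; E skipped; C→slot 2; A→slot 3; F skipped; D skipped.
Profit = 56 + 38 + 35 = 129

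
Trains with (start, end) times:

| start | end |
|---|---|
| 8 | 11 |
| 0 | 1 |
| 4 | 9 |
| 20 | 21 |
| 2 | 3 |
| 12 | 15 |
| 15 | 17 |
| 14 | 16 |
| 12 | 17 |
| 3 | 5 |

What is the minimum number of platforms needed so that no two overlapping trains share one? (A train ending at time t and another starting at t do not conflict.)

The answer is the maximum number of intervals overlapping at any instant.
starts: [0, 2, 3, 4, 8, 12, 12, 14, 15, 20]
ends:   [1, 3, 5, 9, 11, 15, 16, 17, 17, 21]
s0→1 e1→0 s2→1 e3→0 s3→1 s4→2 e5→1 s8→2 e9→1 e11→0 s12→1 s12→2 s14→3  — peak 3.

3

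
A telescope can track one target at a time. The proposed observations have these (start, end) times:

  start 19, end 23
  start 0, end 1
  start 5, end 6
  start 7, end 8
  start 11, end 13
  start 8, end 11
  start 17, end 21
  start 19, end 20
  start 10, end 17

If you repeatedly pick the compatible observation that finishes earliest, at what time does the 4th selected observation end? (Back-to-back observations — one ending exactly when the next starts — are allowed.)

Order by finish time; keep every interval that doesn't clash with the previous kept one.
Sorted by end: (0,1)  (5,6)  (7,8)  (8,11)  (11,13)  (10,17)  (19,20)  (17,21)  (19,23)
take (0,1); take (5,6); take (7,8); take (8,11); take (11,13); take (19,20).
Selected: (0,1) (5,6) (7,8) (8,11) (11,13) (19,20)

11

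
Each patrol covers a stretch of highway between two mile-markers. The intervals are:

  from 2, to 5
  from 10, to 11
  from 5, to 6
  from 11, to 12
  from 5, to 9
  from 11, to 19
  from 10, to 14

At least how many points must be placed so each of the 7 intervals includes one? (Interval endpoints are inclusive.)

Sorted: [2,5] [5,6] [5,9] [10,11] [11,12] [10,14] [11,19]
{[2,5],[5,6],[5,9]} hit by 5; {[10,11],[11,12],[10,14],[11,19]} hit by 11.
Points: 5, 11 (2 total).

2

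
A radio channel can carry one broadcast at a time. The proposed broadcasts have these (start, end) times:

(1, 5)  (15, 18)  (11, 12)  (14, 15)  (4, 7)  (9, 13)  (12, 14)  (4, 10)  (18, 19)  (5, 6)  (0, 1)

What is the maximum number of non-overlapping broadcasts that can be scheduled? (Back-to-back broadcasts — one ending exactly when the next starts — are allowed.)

8

Sort by end time and greedily take each interval whose start is ≥ the last chosen end.
By end time: (0,1), (1,5), (5,6), (4,7), (4,10), (11,12), (9,13), (12,14), (14,15), (15,18), (18,19).
Pick (0,1); next start ≥ 1 → (1,5); next start ≥ 5 → (5,6); next start ≥ 6 → (11,12); next start ≥ 12 → (12,14); next start ≥ 14 → (14,15); next start ≥ 15 → (15,18); next start ≥ 18 → (18,19).
Selected 8 broadcasts.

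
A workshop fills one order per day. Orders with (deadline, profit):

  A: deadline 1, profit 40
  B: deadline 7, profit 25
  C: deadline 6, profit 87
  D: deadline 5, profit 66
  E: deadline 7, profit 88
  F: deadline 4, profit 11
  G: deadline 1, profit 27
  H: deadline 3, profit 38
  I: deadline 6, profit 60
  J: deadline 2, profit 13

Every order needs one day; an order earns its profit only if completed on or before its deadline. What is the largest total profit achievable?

Sort by profit descending; place each in the latest free slot ≤ its deadline.
By profit: E(d7,88), C(d6,87), D(d5,66), I(d6,60), A(d1,40), H(d3,38), G(d1,27), B(d7,25), J(d2,13), F(d4,11)
E→slot 7; C→slot 6; D→slot 5; I→slot 4; A→slot 1; H→slot 3; G skipped; B→slot 2; J skipped; F skipped.
Profit = 40 + 25 + 38 + 60 + 66 + 87 + 88 = 404

404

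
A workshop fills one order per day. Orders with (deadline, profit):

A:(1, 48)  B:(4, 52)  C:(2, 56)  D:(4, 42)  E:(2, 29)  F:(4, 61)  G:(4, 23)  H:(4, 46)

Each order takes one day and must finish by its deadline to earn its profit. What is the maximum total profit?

217

Profit order: F=61 C=56 B=52 A=48 H=46 D=42 E=29 G=23
Assign: F→slot 4, C→slot 2, B→slot 3, A→slot 1, H skipped, D skipped, E skipped, G skipped.
Slots: [1:A] [2:C] [3:B] [4:F]
Profit = 48 + 56 + 52 + 61 = 217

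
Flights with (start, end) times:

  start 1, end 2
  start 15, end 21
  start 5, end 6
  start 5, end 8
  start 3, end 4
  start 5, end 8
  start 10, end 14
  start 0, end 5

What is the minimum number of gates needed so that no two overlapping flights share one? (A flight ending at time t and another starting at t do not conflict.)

3

Count concurrent intervals with a sweep; the peak is the room count.
Events (time:±→running): 0:+→1 1:+→2 2:-→1 3:+→2 4:-→1 5:-→0 5:+→1 5:+→2 5:+→3 … peak 3.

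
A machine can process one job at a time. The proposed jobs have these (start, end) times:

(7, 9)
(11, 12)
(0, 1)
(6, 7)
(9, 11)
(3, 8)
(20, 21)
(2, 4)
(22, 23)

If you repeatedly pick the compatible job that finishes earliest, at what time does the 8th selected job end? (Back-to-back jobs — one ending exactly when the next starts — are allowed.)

Order by finish time; keep every interval that doesn't clash with the previous kept one.
Sorted by end: (0,1)  (2,4)  (6,7)  (3,8)  (7,9)  (9,11)  (11,12)  (20,21)  (22,23)
take (0,1); take (2,4); take (6,7); skip (3,8); take (7,9); take (9,11); take (11,12); take (20,21); take (22,23).
Selected: (0,1) (2,4) (6,7) (7,9) (9,11) (11,12) (20,21) (22,23)

23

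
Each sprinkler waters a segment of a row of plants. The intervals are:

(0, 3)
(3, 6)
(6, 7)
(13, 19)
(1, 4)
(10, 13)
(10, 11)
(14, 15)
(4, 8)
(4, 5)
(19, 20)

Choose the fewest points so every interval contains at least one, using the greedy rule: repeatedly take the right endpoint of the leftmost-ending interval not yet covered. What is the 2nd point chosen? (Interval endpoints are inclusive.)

5

Sort by right endpoint; whenever an interval is uncovered, place a point at its right end.
By right end: [0,3]  [1,4]  [4,5]  [3,6]  [6,7]  [4,8]  [10,11]  [10,13]  [14,15]  [13,19]  [19,20]
[0,3] uncovered → point at 3; [4,5] uncovered → point at 5; [6,7] uncovered → point at 7; [10,11] uncovered → point at 11; [14,15] uncovered → point at 15; [19,20] uncovered → point at 20.
Points: 3, 5, 7, 11, 15, 20 (6 total).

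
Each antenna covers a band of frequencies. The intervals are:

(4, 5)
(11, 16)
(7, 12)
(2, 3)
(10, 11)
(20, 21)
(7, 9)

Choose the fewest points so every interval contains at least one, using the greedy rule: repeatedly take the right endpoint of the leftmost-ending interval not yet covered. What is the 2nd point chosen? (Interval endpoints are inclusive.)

5

Process intervals by earliest right end; each time one isn't hit yet, stab at its right endpoint.
By right end: [2,3]  [4,5]  [7,9]  [10,11]  [7,12]  [11,16]  [20,21]
[2,3] uncovered → point at 3; [4,5] uncovered → point at 5; [7,9] uncovered → point at 9; [10,11] uncovered → point at 11; [20,21] uncovered → point at 21.
Points: 3, 5, 9, 11, 21 (5 total).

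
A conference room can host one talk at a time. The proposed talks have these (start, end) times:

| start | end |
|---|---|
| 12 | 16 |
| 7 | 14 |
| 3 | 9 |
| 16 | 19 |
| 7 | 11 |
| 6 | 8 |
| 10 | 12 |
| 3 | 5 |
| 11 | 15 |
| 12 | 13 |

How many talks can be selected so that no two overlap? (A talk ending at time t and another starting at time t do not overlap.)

Order by finish time; keep every interval that doesn't clash with the previous kept one.
Sorted by end: (3,5)  (6,8)  (3,9)  (7,11)  (10,12)  (12,13)  (7,14)  (11,15)  (12,16)  (16,19)
take (3,5); take (6,8); skip (3,9); take (10,12); take (12,13); take (16,19).
Selected 5 talks.

5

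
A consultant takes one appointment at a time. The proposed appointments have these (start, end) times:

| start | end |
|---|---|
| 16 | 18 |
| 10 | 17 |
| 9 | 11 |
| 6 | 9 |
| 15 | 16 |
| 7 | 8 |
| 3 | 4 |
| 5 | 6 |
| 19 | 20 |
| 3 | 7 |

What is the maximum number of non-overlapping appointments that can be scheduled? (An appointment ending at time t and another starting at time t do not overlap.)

7

Sort by end time and greedily take each interval whose start is ≥ the last chosen end.
Sorted by end: (3,4)  (5,6)  (3,7)  (7,8)  (6,9)  (9,11)  (15,16)  (10,17)  (16,18)  (19,20)
take (3,4); take (5,6); take (7,8); skip (6,9); take (9,11); take (15,16); skip (10,17); take (16,18); take (19,20).
Selected 7 appointments.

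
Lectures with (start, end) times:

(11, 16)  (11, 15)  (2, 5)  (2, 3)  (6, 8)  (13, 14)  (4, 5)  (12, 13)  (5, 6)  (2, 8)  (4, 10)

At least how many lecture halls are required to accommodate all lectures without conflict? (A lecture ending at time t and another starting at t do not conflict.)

4

The answer is the maximum number of intervals overlapping at any instant.
Events (time:±→running): 2:+→1 2:+→2 2:+→3 3:-→2 4:+→3 4:+→4 … peak 4.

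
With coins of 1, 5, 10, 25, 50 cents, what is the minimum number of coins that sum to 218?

9

218 − 4×50→18 − 1×10→8 − 1×5→3 − 3×1→0
Total coins = 4 + 1 + 1 + 3 = 9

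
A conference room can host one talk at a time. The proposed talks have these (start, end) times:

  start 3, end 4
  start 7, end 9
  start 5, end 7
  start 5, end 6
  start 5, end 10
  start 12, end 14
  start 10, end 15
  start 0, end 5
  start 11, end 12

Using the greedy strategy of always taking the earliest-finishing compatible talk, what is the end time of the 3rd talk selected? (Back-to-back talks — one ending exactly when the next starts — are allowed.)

Greedy by earliest finish: after sorting by end time, pick each interval compatible with the last pick.
Sorted by end: (3,4)  (0,5)  (5,6)  (5,7)  (7,9)  (5,10)  (11,12)  (12,14)  (10,15)
take (3,4); take (5,6); skip (5,7); take (7,9); take (11,12); take (12,14).
Selected: (3,4) (5,6) (7,9) (11,12) (12,14)

9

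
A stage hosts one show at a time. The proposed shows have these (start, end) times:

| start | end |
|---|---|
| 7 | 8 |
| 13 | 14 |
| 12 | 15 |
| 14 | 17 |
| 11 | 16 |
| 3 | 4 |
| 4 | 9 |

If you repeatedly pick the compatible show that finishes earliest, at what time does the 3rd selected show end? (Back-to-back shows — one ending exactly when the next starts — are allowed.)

14

Sort by end time and greedily take each interval whose start is ≥ the last chosen end.
By end time: (3,4), (7,8), (4,9), (13,14), (12,15), (11,16), (14,17).
Pick (3,4); next start ≥ 4 → (7,8); next start ≥ 8 → (13,14); next start ≥ 14 → (14,17).
Selected: (3,4) (7,8) (13,14) (14,17)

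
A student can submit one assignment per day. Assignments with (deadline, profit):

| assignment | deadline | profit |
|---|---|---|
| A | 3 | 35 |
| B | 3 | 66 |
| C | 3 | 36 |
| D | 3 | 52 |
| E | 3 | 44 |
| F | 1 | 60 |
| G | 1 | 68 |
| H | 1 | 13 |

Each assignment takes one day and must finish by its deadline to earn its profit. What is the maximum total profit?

Sort by profit descending; place each in the latest free slot ≤ its deadline.
Profit order: G=68 B=66 F=60 D=52 E=44 C=36 A=35 H=13
Assign: G→slot 1, B→slot 3, F skipped, D→slot 2, E skipped, C skipped, A skipped, H skipped.
Slots: [1:G] [2:D] [3:B]
Profit = 68 + 52 + 66 = 186

186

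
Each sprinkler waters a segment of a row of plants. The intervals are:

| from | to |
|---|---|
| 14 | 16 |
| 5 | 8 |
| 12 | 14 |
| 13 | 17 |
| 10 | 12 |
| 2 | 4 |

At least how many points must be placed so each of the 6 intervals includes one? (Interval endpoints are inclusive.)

4

Sort by right endpoint; whenever an interval is uncovered, place a point at its right end.
Sorted: [2,4] [5,8] [10,12] [12,14] [14,16] [13,17]
{[2,4]} hit by 4; {[5,8]} hit by 8; {[10,12],[12,14]} hit by 12; {[14,16],[13,17]} hit by 16.
Points: 4, 8, 12, 16 (4 total).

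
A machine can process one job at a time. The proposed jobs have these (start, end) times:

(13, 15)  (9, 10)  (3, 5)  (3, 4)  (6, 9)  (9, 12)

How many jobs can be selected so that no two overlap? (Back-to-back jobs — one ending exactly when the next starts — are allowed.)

Sorted by end: (3,4)  (3,5)  (6,9)  (9,10)  (9,12)  (13,15)
take (3,4); take (6,9); take (9,10); skip (9,12); take (13,15).
Selected 4 jobs.

4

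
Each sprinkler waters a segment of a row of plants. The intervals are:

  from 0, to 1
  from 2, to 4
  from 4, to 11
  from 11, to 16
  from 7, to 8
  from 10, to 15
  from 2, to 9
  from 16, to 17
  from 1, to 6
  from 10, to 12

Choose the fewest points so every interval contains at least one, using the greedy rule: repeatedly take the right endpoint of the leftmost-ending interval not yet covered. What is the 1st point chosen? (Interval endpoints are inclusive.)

Process intervals by earliest right end; each time one isn't hit yet, stab at its right endpoint.
Sorted: [0,1] [2,4] [1,6] [7,8] [2,9] [4,11] [10,12] [10,15] [11,16] [16,17]
{[0,1]} hit by 1; {[2,4],[1,6]} hit by 4; {[7,8],[2,9],[4,11]} hit by 8; {[10,12],[10,15],[11,16]} hit by 12; {[16,17]} hit by 17.
Points: 1, 4, 8, 12, 17 (5 total).

1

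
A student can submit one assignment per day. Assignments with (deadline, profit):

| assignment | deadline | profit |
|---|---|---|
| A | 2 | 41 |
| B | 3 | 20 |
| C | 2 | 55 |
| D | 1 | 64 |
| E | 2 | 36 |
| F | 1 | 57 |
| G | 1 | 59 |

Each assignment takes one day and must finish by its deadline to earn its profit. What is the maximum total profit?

139

By profit: D(d1,64), G(d1,59), F(d1,57), C(d2,55), A(d2,41), E(d2,36), B(d3,20)
D→slot 1; G skipped; F skipped; C→slot 2; A skipped; E skipped; B→slot 3.
Profit = 64 + 55 + 20 = 139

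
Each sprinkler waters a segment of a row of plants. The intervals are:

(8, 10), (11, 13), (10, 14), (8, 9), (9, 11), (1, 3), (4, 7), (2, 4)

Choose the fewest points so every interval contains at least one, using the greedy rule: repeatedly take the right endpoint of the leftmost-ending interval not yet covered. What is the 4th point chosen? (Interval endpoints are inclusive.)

Sort by right endpoint; whenever an interval is uncovered, place a point at its right end.
By right end: [1,3]  [2,4]  [4,7]  [8,9]  [8,10]  [9,11]  [11,13]  [10,14]
[1,3] uncovered → point at 3; [4,7] uncovered → point at 7; [8,9] uncovered → point at 9; [11,13] uncovered → point at 13.
Points: 3, 7, 9, 13 (4 total).

13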